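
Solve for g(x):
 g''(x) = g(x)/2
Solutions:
 g(x) = C1*exp(-sqrt(2)*x/2) + C2*exp(sqrt(2)*x/2)


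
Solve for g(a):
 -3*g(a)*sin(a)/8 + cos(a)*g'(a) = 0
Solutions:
 g(a) = C1/cos(a)^(3/8)


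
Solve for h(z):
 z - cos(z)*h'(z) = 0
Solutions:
 h(z) = C1 + Integral(z/cos(z), z)


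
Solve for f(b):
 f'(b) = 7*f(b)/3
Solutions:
 f(b) = C1*exp(7*b/3)


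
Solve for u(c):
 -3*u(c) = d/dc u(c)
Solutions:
 u(c) = C1*exp(-3*c)


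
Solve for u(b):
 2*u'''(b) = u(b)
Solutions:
 u(b) = C3*exp(2^(2/3)*b/2) + (C1*sin(2^(2/3)*sqrt(3)*b/4) + C2*cos(2^(2/3)*sqrt(3)*b/4))*exp(-2^(2/3)*b/4)


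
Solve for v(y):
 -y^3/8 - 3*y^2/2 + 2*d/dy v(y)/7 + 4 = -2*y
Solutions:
 v(y) = C1 + 7*y^4/64 + 7*y^3/4 - 7*y^2/2 - 14*y


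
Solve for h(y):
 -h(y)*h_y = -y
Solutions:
 h(y) = -sqrt(C1 + y^2)
 h(y) = sqrt(C1 + y^2)


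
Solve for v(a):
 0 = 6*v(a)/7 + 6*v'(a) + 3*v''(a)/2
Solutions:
 v(a) = C1*exp(2*a*(-1 + sqrt(42)/7)) + C2*exp(-2*a*(sqrt(42)/7 + 1))


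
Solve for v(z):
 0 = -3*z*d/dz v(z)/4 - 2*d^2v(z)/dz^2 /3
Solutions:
 v(z) = C1 + C2*erf(3*z/4)


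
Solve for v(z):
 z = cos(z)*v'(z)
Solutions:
 v(z) = C1 + Integral(z/cos(z), z)


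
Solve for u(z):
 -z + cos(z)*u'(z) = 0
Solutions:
 u(z) = C1 + Integral(z/cos(z), z)


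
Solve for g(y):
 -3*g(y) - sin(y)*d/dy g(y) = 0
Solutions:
 g(y) = C1*(cos(y) + 1)^(3/2)/(cos(y) - 1)^(3/2)


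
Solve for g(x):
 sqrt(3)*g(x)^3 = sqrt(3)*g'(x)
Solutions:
 g(x) = -sqrt(2)*sqrt(-1/(C1 + x))/2
 g(x) = sqrt(2)*sqrt(-1/(C1 + x))/2


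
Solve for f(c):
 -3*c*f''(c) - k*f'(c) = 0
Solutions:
 f(c) = C1 + c^(1 - re(k)/3)*(C2*sin(log(c)*Abs(im(k))/3) + C3*cos(log(c)*im(k)/3))


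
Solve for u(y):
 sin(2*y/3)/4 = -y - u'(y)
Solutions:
 u(y) = C1 - y^2/2 + 3*cos(2*y/3)/8


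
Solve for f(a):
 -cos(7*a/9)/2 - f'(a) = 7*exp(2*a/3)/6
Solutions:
 f(a) = C1 - 7*exp(2*a/3)/4 - 9*sin(7*a/9)/14


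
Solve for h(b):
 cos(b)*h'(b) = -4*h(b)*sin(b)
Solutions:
 h(b) = C1*cos(b)^4


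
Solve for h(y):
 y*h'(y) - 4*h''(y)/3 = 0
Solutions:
 h(y) = C1 + C2*erfi(sqrt(6)*y/4)


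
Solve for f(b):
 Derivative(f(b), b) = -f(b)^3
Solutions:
 f(b) = -sqrt(2)*sqrt(-1/(C1 - b))/2
 f(b) = sqrt(2)*sqrt(-1/(C1 - b))/2


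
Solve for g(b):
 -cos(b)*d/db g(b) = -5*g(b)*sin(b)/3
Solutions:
 g(b) = C1/cos(b)^(5/3)


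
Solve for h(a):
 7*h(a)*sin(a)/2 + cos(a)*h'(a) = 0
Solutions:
 h(a) = C1*cos(a)^(7/2)


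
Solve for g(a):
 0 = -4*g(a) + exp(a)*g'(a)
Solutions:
 g(a) = C1*exp(-4*exp(-a))


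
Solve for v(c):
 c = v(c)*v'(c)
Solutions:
 v(c) = -sqrt(C1 + c^2)
 v(c) = sqrt(C1 + c^2)


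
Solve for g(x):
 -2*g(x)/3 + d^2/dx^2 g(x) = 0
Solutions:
 g(x) = C1*exp(-sqrt(6)*x/3) + C2*exp(sqrt(6)*x/3)


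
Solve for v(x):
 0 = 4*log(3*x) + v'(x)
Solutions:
 v(x) = C1 - 4*x*log(x) - x*log(81) + 4*x


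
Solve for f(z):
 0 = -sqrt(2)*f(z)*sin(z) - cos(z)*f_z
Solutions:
 f(z) = C1*cos(z)^(sqrt(2))


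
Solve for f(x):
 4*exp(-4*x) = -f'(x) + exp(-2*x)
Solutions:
 f(x) = C1 - exp(-2*x)/2 + exp(-4*x)


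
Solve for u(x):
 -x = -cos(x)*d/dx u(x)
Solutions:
 u(x) = C1 + Integral(x/cos(x), x)


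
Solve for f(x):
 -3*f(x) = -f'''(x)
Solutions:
 f(x) = C3*exp(3^(1/3)*x) + (C1*sin(3^(5/6)*x/2) + C2*cos(3^(5/6)*x/2))*exp(-3^(1/3)*x/2)


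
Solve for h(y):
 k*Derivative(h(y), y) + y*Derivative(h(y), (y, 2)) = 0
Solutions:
 h(y) = C1 + y^(1 - re(k))*(C2*sin(log(y)*Abs(im(k))) + C3*cos(log(y)*im(k)))


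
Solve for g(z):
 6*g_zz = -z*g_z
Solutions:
 g(z) = C1 + C2*erf(sqrt(3)*z/6)


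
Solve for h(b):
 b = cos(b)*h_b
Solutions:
 h(b) = C1 + Integral(b/cos(b), b)


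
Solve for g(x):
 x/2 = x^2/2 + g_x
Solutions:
 g(x) = C1 - x^3/6 + x^2/4


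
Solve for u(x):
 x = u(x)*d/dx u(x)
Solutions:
 u(x) = -sqrt(C1 + x^2)
 u(x) = sqrt(C1 + x^2)


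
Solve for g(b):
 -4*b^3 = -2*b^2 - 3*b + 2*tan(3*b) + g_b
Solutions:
 g(b) = C1 - b^4 + 2*b^3/3 + 3*b^2/2 + 2*log(cos(3*b))/3


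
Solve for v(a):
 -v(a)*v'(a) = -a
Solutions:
 v(a) = -sqrt(C1 + a^2)
 v(a) = sqrt(C1 + a^2)


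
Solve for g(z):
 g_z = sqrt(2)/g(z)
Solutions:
 g(z) = -sqrt(C1 + 2*sqrt(2)*z)
 g(z) = sqrt(C1 + 2*sqrt(2)*z)


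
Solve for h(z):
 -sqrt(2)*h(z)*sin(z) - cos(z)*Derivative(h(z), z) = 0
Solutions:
 h(z) = C1*cos(z)^(sqrt(2))


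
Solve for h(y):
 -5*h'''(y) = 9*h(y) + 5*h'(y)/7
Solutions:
 h(y) = C1*exp(y*(-10*3^(2/3)*490^(1/3)/(3969 + sqrt(15755061))^(1/3) + 2100^(1/3)*(3969 + sqrt(15755061))^(1/3))/420)*sin(3^(1/6)*y*(30*490^(1/3)/(3969 + sqrt(15755061))^(1/3) + 3^(2/3)*700^(1/3)*(3969 + sqrt(15755061))^(1/3))/420) + C2*exp(y*(-10*3^(2/3)*490^(1/3)/(3969 + sqrt(15755061))^(1/3) + 2100^(1/3)*(3969 + sqrt(15755061))^(1/3))/420)*cos(3^(1/6)*y*(30*490^(1/3)/(3969 + sqrt(15755061))^(1/3) + 3^(2/3)*700^(1/3)*(3969 + sqrt(15755061))^(1/3))/420) + C3*exp(-y*(-10*3^(2/3)*490^(1/3)/(3969 + sqrt(15755061))^(1/3) + 2100^(1/3)*(3969 + sqrt(15755061))^(1/3))/210)


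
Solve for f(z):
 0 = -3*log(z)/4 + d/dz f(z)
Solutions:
 f(z) = C1 + 3*z*log(z)/4 - 3*z/4


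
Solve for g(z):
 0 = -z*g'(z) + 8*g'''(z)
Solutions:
 g(z) = C1 + Integral(C2*airyai(z/2) + C3*airybi(z/2), z)


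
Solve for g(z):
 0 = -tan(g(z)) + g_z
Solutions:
 g(z) = pi - asin(C1*exp(z))
 g(z) = asin(C1*exp(z))


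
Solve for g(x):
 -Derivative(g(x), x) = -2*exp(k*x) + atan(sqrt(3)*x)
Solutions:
 g(x) = C1 - x*atan(sqrt(3)*x) + 2*Piecewise((exp(k*x)/k, Ne(k, 0)), (x, True)) + sqrt(3)*log(3*x^2 + 1)/6


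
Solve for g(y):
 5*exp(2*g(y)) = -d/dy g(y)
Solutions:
 g(y) = log(-sqrt(-1/(C1 - 5*y))) - log(2)/2
 g(y) = log(-1/(C1 - 5*y))/2 - log(2)/2


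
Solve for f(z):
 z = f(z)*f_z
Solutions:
 f(z) = -sqrt(C1 + z^2)
 f(z) = sqrt(C1 + z^2)


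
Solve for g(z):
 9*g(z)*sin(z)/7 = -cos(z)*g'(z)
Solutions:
 g(z) = C1*cos(z)^(9/7)


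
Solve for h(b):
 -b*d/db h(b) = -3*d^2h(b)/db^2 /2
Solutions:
 h(b) = C1 + C2*erfi(sqrt(3)*b/3)


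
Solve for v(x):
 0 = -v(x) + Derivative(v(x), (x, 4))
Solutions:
 v(x) = C1*exp(-x) + C2*exp(x) + C3*sin(x) + C4*cos(x)


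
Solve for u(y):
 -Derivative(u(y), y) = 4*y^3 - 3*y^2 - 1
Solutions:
 u(y) = C1 - y^4 + y^3 + y


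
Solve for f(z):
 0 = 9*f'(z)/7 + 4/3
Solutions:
 f(z) = C1 - 28*z/27


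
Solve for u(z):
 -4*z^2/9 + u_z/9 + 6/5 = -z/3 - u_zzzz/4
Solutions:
 u(z) = C1 + C4*exp(-2^(2/3)*3^(1/3)*z/3) + 4*z^3/3 - 3*z^2/2 - 54*z/5 + (C2*sin(2^(2/3)*3^(5/6)*z/6) + C3*cos(2^(2/3)*3^(5/6)*z/6))*exp(2^(2/3)*3^(1/3)*z/6)


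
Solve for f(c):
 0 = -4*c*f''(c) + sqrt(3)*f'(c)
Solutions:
 f(c) = C1 + C2*c^(sqrt(3)/4 + 1)


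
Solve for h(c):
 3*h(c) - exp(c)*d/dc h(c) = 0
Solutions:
 h(c) = C1*exp(-3*exp(-c))


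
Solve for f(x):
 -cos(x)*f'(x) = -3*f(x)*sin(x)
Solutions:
 f(x) = C1/cos(x)^3


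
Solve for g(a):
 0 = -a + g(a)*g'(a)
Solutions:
 g(a) = -sqrt(C1 + a^2)
 g(a) = sqrt(C1 + a^2)


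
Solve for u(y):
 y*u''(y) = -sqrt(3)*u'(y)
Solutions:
 u(y) = C1 + C2*y^(1 - sqrt(3))


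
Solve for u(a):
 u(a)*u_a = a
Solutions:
 u(a) = -sqrt(C1 + a^2)
 u(a) = sqrt(C1 + a^2)


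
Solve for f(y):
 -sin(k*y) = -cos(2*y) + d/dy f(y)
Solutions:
 f(y) = C1 + sin(2*y)/2 + cos(k*y)/k


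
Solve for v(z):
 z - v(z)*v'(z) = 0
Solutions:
 v(z) = -sqrt(C1 + z^2)
 v(z) = sqrt(C1 + z^2)


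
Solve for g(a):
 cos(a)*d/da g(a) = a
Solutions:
 g(a) = C1 + Integral(a/cos(a), a)


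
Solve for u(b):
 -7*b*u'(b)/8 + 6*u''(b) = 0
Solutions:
 u(b) = C1 + C2*erfi(sqrt(42)*b/24)


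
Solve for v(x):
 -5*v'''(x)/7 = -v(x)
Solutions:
 v(x) = C3*exp(5^(2/3)*7^(1/3)*x/5) + (C1*sin(sqrt(3)*5^(2/3)*7^(1/3)*x/10) + C2*cos(sqrt(3)*5^(2/3)*7^(1/3)*x/10))*exp(-5^(2/3)*7^(1/3)*x/10)


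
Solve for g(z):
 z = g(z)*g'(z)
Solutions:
 g(z) = -sqrt(C1 + z^2)
 g(z) = sqrt(C1 + z^2)


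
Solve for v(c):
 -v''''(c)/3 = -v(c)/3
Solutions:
 v(c) = C1*exp(-c) + C2*exp(c) + C3*sin(c) + C4*cos(c)


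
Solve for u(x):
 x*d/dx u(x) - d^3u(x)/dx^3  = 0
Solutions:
 u(x) = C1 + Integral(C2*airyai(x) + C3*airybi(x), x)


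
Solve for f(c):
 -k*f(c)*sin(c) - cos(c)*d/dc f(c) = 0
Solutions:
 f(c) = C1*exp(k*log(cos(c)))


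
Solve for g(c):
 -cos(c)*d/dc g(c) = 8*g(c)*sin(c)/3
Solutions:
 g(c) = C1*cos(c)^(8/3)


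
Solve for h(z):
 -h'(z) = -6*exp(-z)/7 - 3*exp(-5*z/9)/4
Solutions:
 h(z) = C1 - 6*exp(-z)/7 - 27*exp(-5*z/9)/20


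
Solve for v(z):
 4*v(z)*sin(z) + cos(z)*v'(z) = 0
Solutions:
 v(z) = C1*cos(z)^4


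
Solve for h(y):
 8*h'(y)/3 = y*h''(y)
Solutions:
 h(y) = C1 + C2*y^(11/3)


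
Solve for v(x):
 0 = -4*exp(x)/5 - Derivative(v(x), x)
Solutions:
 v(x) = C1 - 4*exp(x)/5


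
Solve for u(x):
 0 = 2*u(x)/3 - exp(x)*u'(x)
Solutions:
 u(x) = C1*exp(-2*exp(-x)/3)


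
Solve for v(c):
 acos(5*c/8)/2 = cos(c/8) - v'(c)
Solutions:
 v(c) = C1 - c*acos(5*c/8)/2 + sqrt(64 - 25*c^2)/10 + 8*sin(c/8)


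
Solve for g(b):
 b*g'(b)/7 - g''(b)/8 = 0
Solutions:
 g(b) = C1 + C2*erfi(2*sqrt(7)*b/7)


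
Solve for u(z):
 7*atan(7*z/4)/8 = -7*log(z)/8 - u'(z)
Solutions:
 u(z) = C1 - 7*z*log(z)/8 - 7*z*atan(7*z/4)/8 + 7*z/8 + log(49*z^2 + 16)/4


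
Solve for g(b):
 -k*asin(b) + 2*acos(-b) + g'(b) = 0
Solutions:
 g(b) = C1 - 2*b*acos(-b) + k*(b*asin(b) + sqrt(1 - b^2)) - 2*sqrt(1 - b^2)


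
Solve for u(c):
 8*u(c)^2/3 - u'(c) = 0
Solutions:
 u(c) = -3/(C1 + 8*c)


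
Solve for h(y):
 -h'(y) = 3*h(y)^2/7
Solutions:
 h(y) = 7/(C1 + 3*y)


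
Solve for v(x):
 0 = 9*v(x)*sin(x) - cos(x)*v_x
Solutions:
 v(x) = C1/cos(x)^9


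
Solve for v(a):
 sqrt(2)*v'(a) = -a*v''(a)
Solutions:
 v(a) = C1 + C2*a^(1 - sqrt(2))


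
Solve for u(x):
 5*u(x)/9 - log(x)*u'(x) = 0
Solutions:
 u(x) = C1*exp(5*li(x)/9)


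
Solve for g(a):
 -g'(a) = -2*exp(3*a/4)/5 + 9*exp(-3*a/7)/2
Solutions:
 g(a) = C1 + 8*exp(3*a/4)/15 + 21*exp(-3*a/7)/2


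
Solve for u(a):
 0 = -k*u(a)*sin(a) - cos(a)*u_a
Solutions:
 u(a) = C1*exp(k*log(cos(a)))


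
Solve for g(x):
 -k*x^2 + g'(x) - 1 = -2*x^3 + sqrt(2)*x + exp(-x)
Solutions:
 g(x) = C1 + k*x^3/3 - x^4/2 + sqrt(2)*x^2/2 + x - exp(-x)


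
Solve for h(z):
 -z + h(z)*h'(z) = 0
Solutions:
 h(z) = -sqrt(C1 + z^2)
 h(z) = sqrt(C1 + z^2)


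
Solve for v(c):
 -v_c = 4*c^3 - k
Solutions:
 v(c) = C1 - c^4 + c*k


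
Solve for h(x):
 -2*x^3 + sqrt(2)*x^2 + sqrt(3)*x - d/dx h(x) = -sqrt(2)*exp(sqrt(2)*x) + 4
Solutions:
 h(x) = C1 - x^4/2 + sqrt(2)*x^3/3 + sqrt(3)*x^2/2 - 4*x + exp(sqrt(2)*x)


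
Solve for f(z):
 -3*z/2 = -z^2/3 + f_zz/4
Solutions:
 f(z) = C1 + C2*z + z^4/9 - z^3


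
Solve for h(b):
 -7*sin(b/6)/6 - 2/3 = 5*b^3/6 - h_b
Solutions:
 h(b) = C1 + 5*b^4/24 + 2*b/3 - 7*cos(b/6)


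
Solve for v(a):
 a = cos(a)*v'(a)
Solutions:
 v(a) = C1 + Integral(a/cos(a), a)


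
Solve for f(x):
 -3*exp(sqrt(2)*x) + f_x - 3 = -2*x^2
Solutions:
 f(x) = C1 - 2*x^3/3 + 3*x + 3*sqrt(2)*exp(sqrt(2)*x)/2


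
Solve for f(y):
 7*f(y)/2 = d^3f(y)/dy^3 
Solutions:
 f(y) = C3*exp(2^(2/3)*7^(1/3)*y/2) + (C1*sin(2^(2/3)*sqrt(3)*7^(1/3)*y/4) + C2*cos(2^(2/3)*sqrt(3)*7^(1/3)*y/4))*exp(-2^(2/3)*7^(1/3)*y/4)


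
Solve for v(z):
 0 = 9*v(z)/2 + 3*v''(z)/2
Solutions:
 v(z) = C1*sin(sqrt(3)*z) + C2*cos(sqrt(3)*z)


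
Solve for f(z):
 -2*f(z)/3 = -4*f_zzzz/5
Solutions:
 f(z) = C1*exp(-5^(1/4)*6^(3/4)*z/6) + C2*exp(5^(1/4)*6^(3/4)*z/6) + C3*sin(5^(1/4)*6^(3/4)*z/6) + C4*cos(5^(1/4)*6^(3/4)*z/6)


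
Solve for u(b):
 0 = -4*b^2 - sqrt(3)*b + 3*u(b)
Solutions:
 u(b) = b*(4*b + sqrt(3))/3


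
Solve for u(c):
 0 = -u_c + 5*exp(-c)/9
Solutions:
 u(c) = C1 - 5*exp(-c)/9


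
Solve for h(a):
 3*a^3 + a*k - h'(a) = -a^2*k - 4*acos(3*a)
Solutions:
 h(a) = C1 + 3*a^4/4 + a^3*k/3 + a^2*k/2 + 4*a*acos(3*a) - 4*sqrt(1 - 9*a^2)/3


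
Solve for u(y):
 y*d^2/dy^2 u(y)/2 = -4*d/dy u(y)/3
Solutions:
 u(y) = C1 + C2/y^(5/3)


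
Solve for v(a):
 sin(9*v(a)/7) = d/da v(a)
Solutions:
 -a + 7*log(cos(9*v(a)/7) - 1)/18 - 7*log(cos(9*v(a)/7) + 1)/18 = C1


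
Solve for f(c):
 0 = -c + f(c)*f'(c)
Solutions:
 f(c) = -sqrt(C1 + c^2)
 f(c) = sqrt(C1 + c^2)


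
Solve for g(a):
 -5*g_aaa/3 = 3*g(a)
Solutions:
 g(a) = C3*exp(-15^(2/3)*a/5) + (C1*sin(3*3^(1/6)*5^(2/3)*a/10) + C2*cos(3*3^(1/6)*5^(2/3)*a/10))*exp(15^(2/3)*a/10)


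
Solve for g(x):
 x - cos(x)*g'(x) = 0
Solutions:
 g(x) = C1 + Integral(x/cos(x), x)


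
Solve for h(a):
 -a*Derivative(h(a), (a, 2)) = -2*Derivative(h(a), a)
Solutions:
 h(a) = C1 + C2*a^3


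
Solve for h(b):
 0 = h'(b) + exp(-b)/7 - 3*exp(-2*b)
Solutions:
 h(b) = C1 + exp(-b)/7 - 3*exp(-2*b)/2


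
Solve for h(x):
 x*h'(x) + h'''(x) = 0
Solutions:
 h(x) = C1 + Integral(C2*airyai(-x) + C3*airybi(-x), x)


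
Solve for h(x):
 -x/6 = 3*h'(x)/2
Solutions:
 h(x) = C1 - x^2/18


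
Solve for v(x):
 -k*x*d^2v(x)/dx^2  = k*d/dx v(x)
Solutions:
 v(x) = C1 + C2*log(x)


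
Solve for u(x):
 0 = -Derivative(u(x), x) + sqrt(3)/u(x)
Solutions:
 u(x) = -sqrt(C1 + 2*sqrt(3)*x)
 u(x) = sqrt(C1 + 2*sqrt(3)*x)


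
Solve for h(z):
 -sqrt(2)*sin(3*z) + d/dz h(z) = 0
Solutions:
 h(z) = C1 - sqrt(2)*cos(3*z)/3


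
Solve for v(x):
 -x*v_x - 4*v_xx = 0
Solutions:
 v(x) = C1 + C2*erf(sqrt(2)*x/4)


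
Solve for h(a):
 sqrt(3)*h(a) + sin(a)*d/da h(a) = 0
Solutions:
 h(a) = C1*(cos(a) + 1)^(sqrt(3)/2)/(cos(a) - 1)^(sqrt(3)/2)


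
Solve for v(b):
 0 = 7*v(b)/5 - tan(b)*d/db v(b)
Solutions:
 v(b) = C1*sin(b)^(7/5)


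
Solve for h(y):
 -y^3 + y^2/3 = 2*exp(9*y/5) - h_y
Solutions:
 h(y) = C1 + y^4/4 - y^3/9 + 10*exp(9*y/5)/9


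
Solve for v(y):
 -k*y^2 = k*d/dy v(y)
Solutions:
 v(y) = C1 - y^3/3


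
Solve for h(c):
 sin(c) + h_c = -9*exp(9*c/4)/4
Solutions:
 h(c) = C1 - exp(c)^(9/4) + cos(c)


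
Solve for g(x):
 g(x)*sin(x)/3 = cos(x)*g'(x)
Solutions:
 g(x) = C1/cos(x)^(1/3)


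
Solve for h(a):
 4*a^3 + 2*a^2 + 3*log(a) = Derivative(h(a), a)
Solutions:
 h(a) = C1 + a^4 + 2*a^3/3 + 3*a*log(a) - 3*a


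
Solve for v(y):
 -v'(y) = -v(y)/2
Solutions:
 v(y) = C1*exp(y/2)


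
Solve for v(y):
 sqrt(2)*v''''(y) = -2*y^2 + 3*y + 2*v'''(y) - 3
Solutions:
 v(y) = C1 + C2*y + C3*y^2 + C4*exp(sqrt(2)*y) + y^5/60 + y^4*(-3 + 2*sqrt(2))/48 + y^3*(10 - 3*sqrt(2))/24


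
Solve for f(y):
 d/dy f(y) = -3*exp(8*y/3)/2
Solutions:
 f(y) = C1 - 9*exp(8*y/3)/16


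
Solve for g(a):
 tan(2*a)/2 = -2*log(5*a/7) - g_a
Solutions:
 g(a) = C1 - 2*a*log(a) - 2*a*log(5) + 2*a + 2*a*log(7) + log(cos(2*a))/4


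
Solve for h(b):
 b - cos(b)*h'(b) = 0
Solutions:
 h(b) = C1 + Integral(b/cos(b), b)


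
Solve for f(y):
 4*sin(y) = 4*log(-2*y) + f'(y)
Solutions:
 f(y) = C1 - 4*y*log(-y) - 4*y*log(2) + 4*y - 4*cos(y)


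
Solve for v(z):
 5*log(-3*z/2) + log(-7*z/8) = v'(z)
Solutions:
 v(z) = C1 + 6*z*log(-z) + z*(-6 - 8*log(2) + log(1701))


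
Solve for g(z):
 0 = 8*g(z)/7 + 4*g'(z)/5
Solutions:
 g(z) = C1*exp(-10*z/7)


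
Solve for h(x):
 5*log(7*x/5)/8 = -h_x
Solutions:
 h(x) = C1 - 5*x*log(x)/8 - 5*x*log(7)/8 + 5*x/8 + 5*x*log(5)/8


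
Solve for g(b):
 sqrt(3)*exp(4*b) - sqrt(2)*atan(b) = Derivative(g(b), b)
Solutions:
 g(b) = C1 - sqrt(2)*(b*atan(b) - log(b^2 + 1)/2) + sqrt(3)*exp(4*b)/4


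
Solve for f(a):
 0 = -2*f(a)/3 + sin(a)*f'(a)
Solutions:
 f(a) = C1*(cos(a) - 1)^(1/3)/(cos(a) + 1)^(1/3)


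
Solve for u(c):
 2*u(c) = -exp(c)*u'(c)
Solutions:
 u(c) = C1*exp(2*exp(-c))


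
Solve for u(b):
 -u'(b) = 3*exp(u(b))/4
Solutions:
 u(b) = log(1/(C1 + 3*b)) + 2*log(2)


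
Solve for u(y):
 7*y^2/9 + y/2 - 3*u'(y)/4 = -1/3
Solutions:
 u(y) = C1 + 28*y^3/81 + y^2/3 + 4*y/9


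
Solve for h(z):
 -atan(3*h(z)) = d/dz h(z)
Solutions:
 Integral(1/atan(3*_y), (_y, h(z))) = C1 - z


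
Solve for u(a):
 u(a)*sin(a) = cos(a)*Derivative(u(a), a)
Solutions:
 u(a) = C1/cos(a)


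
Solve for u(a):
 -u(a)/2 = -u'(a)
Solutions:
 u(a) = C1*exp(a/2)


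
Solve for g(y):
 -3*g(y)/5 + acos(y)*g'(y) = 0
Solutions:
 g(y) = C1*exp(3*Integral(1/acos(y), y)/5)


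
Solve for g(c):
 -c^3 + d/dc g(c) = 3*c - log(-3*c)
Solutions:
 g(c) = C1 + c^4/4 + 3*c^2/2 - c*log(-c) + c*(1 - log(3))


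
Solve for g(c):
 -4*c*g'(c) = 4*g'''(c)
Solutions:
 g(c) = C1 + Integral(C2*airyai(-c) + C3*airybi(-c), c)


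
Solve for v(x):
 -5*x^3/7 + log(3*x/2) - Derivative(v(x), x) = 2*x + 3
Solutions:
 v(x) = C1 - 5*x^4/28 - x^2 + x*log(x) - 4*x + x*log(3/2)


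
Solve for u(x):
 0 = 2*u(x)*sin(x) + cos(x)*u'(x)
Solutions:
 u(x) = C1*cos(x)^2


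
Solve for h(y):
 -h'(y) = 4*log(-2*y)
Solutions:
 h(y) = C1 - 4*y*log(-y) + 4*y*(1 - log(2))


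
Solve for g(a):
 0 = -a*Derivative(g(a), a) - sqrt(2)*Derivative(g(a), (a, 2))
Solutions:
 g(a) = C1 + C2*erf(2^(1/4)*a/2)


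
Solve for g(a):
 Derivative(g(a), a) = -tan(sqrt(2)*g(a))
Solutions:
 g(a) = sqrt(2)*(pi - asin(C1*exp(-sqrt(2)*a)))/2
 g(a) = sqrt(2)*asin(C1*exp(-sqrt(2)*a))/2


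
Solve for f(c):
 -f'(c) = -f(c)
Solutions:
 f(c) = C1*exp(c)


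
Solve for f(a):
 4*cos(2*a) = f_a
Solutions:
 f(a) = C1 + 2*sin(2*a)


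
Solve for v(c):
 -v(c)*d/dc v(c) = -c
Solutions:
 v(c) = -sqrt(C1 + c^2)
 v(c) = sqrt(C1 + c^2)


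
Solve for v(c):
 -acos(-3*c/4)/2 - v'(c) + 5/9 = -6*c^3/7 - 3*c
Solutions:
 v(c) = C1 + 3*c^4/14 + 3*c^2/2 - c*acos(-3*c/4)/2 + 5*c/9 - sqrt(16 - 9*c^2)/6


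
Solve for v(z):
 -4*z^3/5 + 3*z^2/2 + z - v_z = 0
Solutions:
 v(z) = C1 - z^4/5 + z^3/2 + z^2/2


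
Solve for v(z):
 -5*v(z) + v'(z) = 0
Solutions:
 v(z) = C1*exp(5*z)


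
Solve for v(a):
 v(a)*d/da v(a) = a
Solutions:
 v(a) = -sqrt(C1 + a^2)
 v(a) = sqrt(C1 + a^2)


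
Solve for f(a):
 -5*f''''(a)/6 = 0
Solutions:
 f(a) = C1 + C2*a + C3*a^2 + C4*a^3


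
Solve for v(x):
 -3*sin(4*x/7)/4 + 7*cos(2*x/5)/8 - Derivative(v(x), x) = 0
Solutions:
 v(x) = C1 + 35*sin(2*x/5)/16 + 21*cos(4*x/7)/16


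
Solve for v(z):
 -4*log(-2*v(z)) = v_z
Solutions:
 Integral(1/(log(-_y) + log(2)), (_y, v(z)))/4 = C1 - z


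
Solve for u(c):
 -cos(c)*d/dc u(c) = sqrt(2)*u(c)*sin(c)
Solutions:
 u(c) = C1*cos(c)^(sqrt(2))


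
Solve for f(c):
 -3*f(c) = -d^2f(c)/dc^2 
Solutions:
 f(c) = C1*exp(-sqrt(3)*c) + C2*exp(sqrt(3)*c)


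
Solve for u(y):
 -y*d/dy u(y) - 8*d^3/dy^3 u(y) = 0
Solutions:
 u(y) = C1 + Integral(C2*airyai(-y/2) + C3*airybi(-y/2), y)


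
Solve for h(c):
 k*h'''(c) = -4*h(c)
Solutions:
 h(c) = C1*exp(2^(2/3)*c*(-1/k)^(1/3)) + C2*exp(2^(2/3)*c*(-1/k)^(1/3)*(-1 + sqrt(3)*I)/2) + C3*exp(-2^(2/3)*c*(-1/k)^(1/3)*(1 + sqrt(3)*I)/2)


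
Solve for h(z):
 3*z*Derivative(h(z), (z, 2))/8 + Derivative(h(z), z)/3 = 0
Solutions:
 h(z) = C1 + C2*z^(1/9)


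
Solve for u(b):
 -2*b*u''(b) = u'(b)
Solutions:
 u(b) = C1 + C2*sqrt(b)


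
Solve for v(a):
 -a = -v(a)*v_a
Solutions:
 v(a) = -sqrt(C1 + a^2)
 v(a) = sqrt(C1 + a^2)


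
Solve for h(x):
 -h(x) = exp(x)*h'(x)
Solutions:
 h(x) = C1*exp(exp(-x))


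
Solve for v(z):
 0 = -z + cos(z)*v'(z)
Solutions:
 v(z) = C1 + Integral(z/cos(z), z)


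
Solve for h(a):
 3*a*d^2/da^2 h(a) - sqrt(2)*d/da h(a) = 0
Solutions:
 h(a) = C1 + C2*a^(sqrt(2)/3 + 1)


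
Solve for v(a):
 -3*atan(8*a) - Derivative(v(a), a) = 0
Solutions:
 v(a) = C1 - 3*a*atan(8*a) + 3*log(64*a^2 + 1)/16


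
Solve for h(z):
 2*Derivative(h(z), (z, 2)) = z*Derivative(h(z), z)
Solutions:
 h(z) = C1 + C2*erfi(z/2)


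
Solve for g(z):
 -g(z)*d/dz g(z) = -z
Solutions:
 g(z) = -sqrt(C1 + z^2)
 g(z) = sqrt(C1 + z^2)


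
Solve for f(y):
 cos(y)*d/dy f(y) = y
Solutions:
 f(y) = C1 + Integral(y/cos(y), y)


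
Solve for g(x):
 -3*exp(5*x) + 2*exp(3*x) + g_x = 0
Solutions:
 g(x) = C1 + 3*exp(5*x)/5 - 2*exp(3*x)/3


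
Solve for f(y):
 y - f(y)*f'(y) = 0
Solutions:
 f(y) = -sqrt(C1 + y^2)
 f(y) = sqrt(C1 + y^2)


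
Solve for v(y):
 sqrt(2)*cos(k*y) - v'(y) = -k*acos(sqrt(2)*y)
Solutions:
 v(y) = C1 + k*(y*acos(sqrt(2)*y) - sqrt(2)*sqrt(1 - 2*y^2)/2) + sqrt(2)*Piecewise((sin(k*y)/k, Ne(k, 0)), (y, True))


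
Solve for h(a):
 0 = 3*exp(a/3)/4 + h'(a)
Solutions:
 h(a) = C1 - 9*exp(a/3)/4


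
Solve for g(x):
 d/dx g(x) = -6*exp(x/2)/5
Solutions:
 g(x) = C1 - 12*exp(x/2)/5


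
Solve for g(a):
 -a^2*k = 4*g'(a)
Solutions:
 g(a) = C1 - a^3*k/12


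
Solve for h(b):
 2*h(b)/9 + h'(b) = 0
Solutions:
 h(b) = C1*exp(-2*b/9)


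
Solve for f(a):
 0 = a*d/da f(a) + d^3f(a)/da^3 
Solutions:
 f(a) = C1 + Integral(C2*airyai(-a) + C3*airybi(-a), a)


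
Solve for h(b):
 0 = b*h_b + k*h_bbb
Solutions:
 h(b) = C1 + Integral(C2*airyai(b*(-1/k)^(1/3)) + C3*airybi(b*(-1/k)^(1/3)), b)


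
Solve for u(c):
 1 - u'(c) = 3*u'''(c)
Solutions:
 u(c) = C1 + C2*sin(sqrt(3)*c/3) + C3*cos(sqrt(3)*c/3) + c


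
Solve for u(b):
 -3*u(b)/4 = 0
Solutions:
 u(b) = 0


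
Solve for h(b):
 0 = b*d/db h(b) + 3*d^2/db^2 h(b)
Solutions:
 h(b) = C1 + C2*erf(sqrt(6)*b/6)


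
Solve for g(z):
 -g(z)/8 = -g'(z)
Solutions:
 g(z) = C1*exp(z/8)


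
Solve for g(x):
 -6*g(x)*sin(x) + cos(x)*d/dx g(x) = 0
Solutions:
 g(x) = C1/cos(x)^6


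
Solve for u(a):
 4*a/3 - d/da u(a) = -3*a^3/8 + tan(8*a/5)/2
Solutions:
 u(a) = C1 + 3*a^4/32 + 2*a^2/3 + 5*log(cos(8*a/5))/16


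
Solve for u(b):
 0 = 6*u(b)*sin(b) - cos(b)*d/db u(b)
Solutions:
 u(b) = C1/cos(b)^6


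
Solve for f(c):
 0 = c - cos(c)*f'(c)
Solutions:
 f(c) = C1 + Integral(c/cos(c), c)


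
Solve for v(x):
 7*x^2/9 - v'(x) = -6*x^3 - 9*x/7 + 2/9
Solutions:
 v(x) = C1 + 3*x^4/2 + 7*x^3/27 + 9*x^2/14 - 2*x/9


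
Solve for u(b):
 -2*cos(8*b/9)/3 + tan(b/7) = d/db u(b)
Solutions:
 u(b) = C1 - 7*log(cos(b/7)) - 3*sin(8*b/9)/4


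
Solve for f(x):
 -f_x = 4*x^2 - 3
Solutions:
 f(x) = C1 - 4*x^3/3 + 3*x


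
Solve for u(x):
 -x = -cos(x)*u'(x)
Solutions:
 u(x) = C1 + Integral(x/cos(x), x)


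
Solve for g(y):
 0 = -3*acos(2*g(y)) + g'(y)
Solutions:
 Integral(1/acos(2*_y), (_y, g(y))) = C1 + 3*y


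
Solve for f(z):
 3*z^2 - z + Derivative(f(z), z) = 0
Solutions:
 f(z) = C1 - z^3 + z^2/2


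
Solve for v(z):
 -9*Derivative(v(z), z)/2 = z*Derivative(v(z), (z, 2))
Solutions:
 v(z) = C1 + C2/z^(7/2)


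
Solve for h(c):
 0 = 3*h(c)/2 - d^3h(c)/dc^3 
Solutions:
 h(c) = C3*exp(2^(2/3)*3^(1/3)*c/2) + (C1*sin(2^(2/3)*3^(5/6)*c/4) + C2*cos(2^(2/3)*3^(5/6)*c/4))*exp(-2^(2/3)*3^(1/3)*c/4)


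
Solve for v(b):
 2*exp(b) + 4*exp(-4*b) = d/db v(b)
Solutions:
 v(b) = C1 + 2*exp(b) - exp(-4*b)


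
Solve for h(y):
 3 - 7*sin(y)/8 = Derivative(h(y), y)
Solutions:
 h(y) = C1 + 3*y + 7*cos(y)/8


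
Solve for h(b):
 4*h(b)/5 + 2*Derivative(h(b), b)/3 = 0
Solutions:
 h(b) = C1*exp(-6*b/5)


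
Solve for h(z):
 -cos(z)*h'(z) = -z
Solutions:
 h(z) = C1 + Integral(z/cos(z), z)


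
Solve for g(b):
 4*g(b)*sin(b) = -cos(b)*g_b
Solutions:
 g(b) = C1*cos(b)^4


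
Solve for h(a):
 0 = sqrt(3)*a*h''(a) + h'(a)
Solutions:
 h(a) = C1 + C2*a^(1 - sqrt(3)/3)


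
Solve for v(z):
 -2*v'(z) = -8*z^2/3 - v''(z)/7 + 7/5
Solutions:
 v(z) = C1 + C2*exp(14*z) + 4*z^3/9 + 2*z^2/21 - 1009*z/1470


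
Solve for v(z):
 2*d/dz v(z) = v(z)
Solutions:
 v(z) = C1*exp(z/2)


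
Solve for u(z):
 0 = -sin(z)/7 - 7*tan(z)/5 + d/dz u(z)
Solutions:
 u(z) = C1 - 7*log(cos(z))/5 - cos(z)/7


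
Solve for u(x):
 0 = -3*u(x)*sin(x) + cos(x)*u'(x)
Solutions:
 u(x) = C1/cos(x)^3


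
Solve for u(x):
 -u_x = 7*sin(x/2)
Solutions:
 u(x) = C1 + 14*cos(x/2)


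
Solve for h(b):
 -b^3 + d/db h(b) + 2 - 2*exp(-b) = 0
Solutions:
 h(b) = C1 + b^4/4 - 2*b - 2*exp(-b)


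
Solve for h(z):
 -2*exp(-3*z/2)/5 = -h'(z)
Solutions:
 h(z) = C1 - 4*exp(-3*z/2)/15


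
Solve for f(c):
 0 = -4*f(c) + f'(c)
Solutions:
 f(c) = C1*exp(4*c)


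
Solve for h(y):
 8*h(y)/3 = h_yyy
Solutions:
 h(y) = C3*exp(2*3^(2/3)*y/3) + (C1*sin(3^(1/6)*y) + C2*cos(3^(1/6)*y))*exp(-3^(2/3)*y/3)


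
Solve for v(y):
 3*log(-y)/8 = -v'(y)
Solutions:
 v(y) = C1 - 3*y*log(-y)/8 + 3*y/8


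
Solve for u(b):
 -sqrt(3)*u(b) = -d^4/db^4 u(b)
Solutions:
 u(b) = C1*exp(-3^(1/8)*b) + C2*exp(3^(1/8)*b) + C3*sin(3^(1/8)*b) + C4*cos(3^(1/8)*b)


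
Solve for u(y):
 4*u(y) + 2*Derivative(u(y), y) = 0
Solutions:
 u(y) = C1*exp(-2*y)


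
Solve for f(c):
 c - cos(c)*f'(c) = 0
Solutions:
 f(c) = C1 + Integral(c/cos(c), c)


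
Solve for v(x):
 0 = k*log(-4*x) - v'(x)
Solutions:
 v(x) = C1 + k*x*log(-x) + k*x*(-1 + 2*log(2))


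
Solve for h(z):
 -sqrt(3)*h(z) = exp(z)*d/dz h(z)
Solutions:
 h(z) = C1*exp(sqrt(3)*exp(-z))


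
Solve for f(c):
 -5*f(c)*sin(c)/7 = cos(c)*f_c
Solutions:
 f(c) = C1*cos(c)^(5/7)


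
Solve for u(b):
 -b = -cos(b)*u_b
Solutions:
 u(b) = C1 + Integral(b/cos(b), b)


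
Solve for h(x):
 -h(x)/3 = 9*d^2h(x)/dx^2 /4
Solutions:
 h(x) = C1*sin(2*sqrt(3)*x/9) + C2*cos(2*sqrt(3)*x/9)


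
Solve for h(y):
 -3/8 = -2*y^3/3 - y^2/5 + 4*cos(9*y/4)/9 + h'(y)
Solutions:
 h(y) = C1 + y^4/6 + y^3/15 - 3*y/8 - 16*sin(9*y/4)/81


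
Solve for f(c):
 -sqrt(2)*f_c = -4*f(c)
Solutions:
 f(c) = C1*exp(2*sqrt(2)*c)


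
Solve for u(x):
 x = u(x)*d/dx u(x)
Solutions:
 u(x) = -sqrt(C1 + x^2)
 u(x) = sqrt(C1 + x^2)


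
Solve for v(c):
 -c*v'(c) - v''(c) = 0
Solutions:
 v(c) = C1 + C2*erf(sqrt(2)*c/2)


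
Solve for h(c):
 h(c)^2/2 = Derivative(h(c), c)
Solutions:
 h(c) = -2/(C1 + c)


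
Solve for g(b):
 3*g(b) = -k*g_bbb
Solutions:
 g(b) = C1*exp(3^(1/3)*b*(-1/k)^(1/3)) + C2*exp(b*(-1/k)^(1/3)*(-3^(1/3) + 3^(5/6)*I)/2) + C3*exp(-b*(-1/k)^(1/3)*(3^(1/3) + 3^(5/6)*I)/2)


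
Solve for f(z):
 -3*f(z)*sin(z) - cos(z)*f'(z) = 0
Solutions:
 f(z) = C1*cos(z)^3


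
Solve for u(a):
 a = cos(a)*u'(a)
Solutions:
 u(a) = C1 + Integral(a/cos(a), a)


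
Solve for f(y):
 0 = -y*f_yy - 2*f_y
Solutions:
 f(y) = C1 + C2/y


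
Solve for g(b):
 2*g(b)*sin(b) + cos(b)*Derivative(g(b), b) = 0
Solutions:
 g(b) = C1*cos(b)^2


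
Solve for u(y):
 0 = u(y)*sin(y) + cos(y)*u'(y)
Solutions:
 u(y) = C1*cos(y)


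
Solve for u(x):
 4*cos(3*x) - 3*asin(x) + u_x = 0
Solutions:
 u(x) = C1 + 3*x*asin(x) + 3*sqrt(1 - x^2) - 4*sin(3*x)/3


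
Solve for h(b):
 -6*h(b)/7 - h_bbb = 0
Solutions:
 h(b) = C3*exp(-6^(1/3)*7^(2/3)*b/7) + (C1*sin(2^(1/3)*3^(5/6)*7^(2/3)*b/14) + C2*cos(2^(1/3)*3^(5/6)*7^(2/3)*b/14))*exp(6^(1/3)*7^(2/3)*b/14)


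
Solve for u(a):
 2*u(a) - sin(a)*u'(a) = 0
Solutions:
 u(a) = C1*(cos(a) - 1)/(cos(a) + 1)


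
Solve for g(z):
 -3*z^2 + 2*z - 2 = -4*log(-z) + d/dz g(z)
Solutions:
 g(z) = C1 - z^3 + z^2 + 4*z*log(-z) - 6*z


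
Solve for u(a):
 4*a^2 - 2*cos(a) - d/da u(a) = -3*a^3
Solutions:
 u(a) = C1 + 3*a^4/4 + 4*a^3/3 - 2*sin(a)


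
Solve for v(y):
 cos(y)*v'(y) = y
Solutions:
 v(y) = C1 + Integral(y/cos(y), y)


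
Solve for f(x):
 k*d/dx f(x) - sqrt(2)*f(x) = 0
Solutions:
 f(x) = C1*exp(sqrt(2)*x/k)


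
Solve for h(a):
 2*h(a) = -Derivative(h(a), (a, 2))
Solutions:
 h(a) = C1*sin(sqrt(2)*a) + C2*cos(sqrt(2)*a)


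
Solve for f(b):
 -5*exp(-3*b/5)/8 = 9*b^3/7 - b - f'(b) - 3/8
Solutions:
 f(b) = C1 + 9*b^4/28 - b^2/2 - 3*b/8 - 25*exp(-3*b/5)/24


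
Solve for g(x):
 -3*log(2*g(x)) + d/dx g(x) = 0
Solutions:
 -Integral(1/(log(_y) + log(2)), (_y, g(x)))/3 = C1 - x


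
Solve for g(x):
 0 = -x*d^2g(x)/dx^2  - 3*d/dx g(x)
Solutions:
 g(x) = C1 + C2/x^2


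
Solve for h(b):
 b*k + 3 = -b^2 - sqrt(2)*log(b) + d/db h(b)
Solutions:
 h(b) = C1 + b^3/3 + b^2*k/2 + sqrt(2)*b*log(b) - sqrt(2)*b + 3*b


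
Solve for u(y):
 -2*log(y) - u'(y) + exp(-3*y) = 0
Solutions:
 u(y) = C1 - 2*y*log(y) + 2*y - exp(-3*y)/3


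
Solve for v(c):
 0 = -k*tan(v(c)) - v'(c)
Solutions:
 v(c) = pi - asin(C1*exp(-c*k))
 v(c) = asin(C1*exp(-c*k))


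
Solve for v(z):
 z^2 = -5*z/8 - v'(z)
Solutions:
 v(z) = C1 - z^3/3 - 5*z^2/16


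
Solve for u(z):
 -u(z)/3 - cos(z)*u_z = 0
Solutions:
 u(z) = C1*(sin(z) - 1)^(1/6)/(sin(z) + 1)^(1/6)


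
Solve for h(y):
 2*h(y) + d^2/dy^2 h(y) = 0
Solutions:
 h(y) = C1*sin(sqrt(2)*y) + C2*cos(sqrt(2)*y)


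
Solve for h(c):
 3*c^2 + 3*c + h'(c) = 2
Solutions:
 h(c) = C1 - c^3 - 3*c^2/2 + 2*c


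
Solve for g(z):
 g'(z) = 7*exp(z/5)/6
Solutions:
 g(z) = C1 + 35*exp(z/5)/6


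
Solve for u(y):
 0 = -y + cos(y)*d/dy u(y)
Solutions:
 u(y) = C1 + Integral(y/cos(y), y)


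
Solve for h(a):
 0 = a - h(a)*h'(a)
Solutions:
 h(a) = -sqrt(C1 + a^2)
 h(a) = sqrt(C1 + a^2)


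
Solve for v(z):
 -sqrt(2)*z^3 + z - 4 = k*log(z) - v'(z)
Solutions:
 v(z) = C1 + k*z*log(z) - k*z + sqrt(2)*z^4/4 - z^2/2 + 4*z


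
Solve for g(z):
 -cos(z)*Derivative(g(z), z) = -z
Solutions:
 g(z) = C1 + Integral(z/cos(z), z)


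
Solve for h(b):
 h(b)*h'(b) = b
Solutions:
 h(b) = -sqrt(C1 + b^2)
 h(b) = sqrt(C1 + b^2)


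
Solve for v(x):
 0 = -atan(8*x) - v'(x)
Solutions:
 v(x) = C1 - x*atan(8*x) + log(64*x^2 + 1)/16


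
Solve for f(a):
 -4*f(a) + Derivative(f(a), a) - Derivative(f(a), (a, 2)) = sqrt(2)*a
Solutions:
 f(a) = -sqrt(2)*a/4 + (C1*sin(sqrt(15)*a/2) + C2*cos(sqrt(15)*a/2))*exp(a/2) - sqrt(2)/16


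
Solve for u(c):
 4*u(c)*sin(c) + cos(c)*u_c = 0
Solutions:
 u(c) = C1*cos(c)^4


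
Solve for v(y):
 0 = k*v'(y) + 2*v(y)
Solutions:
 v(y) = C1*exp(-2*y/k)


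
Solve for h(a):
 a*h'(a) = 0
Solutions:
 h(a) = C1


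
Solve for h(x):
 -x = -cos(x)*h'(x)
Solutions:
 h(x) = C1 + Integral(x/cos(x), x)


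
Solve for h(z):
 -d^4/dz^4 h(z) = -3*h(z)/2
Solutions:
 h(z) = C1*exp(-2^(3/4)*3^(1/4)*z/2) + C2*exp(2^(3/4)*3^(1/4)*z/2) + C3*sin(2^(3/4)*3^(1/4)*z/2) + C4*cos(2^(3/4)*3^(1/4)*z/2)


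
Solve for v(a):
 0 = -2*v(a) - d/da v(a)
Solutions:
 v(a) = C1*exp(-2*a)


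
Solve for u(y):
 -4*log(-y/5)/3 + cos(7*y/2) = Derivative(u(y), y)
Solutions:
 u(y) = C1 - 4*y*log(-y)/3 + 4*y/3 + 4*y*log(5)/3 + 2*sin(7*y/2)/7


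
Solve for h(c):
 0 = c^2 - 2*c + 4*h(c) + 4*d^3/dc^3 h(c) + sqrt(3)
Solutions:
 h(c) = C3*exp(-c) - c^2/4 + c/2 + (C1*sin(sqrt(3)*c/2) + C2*cos(sqrt(3)*c/2))*exp(c/2) - sqrt(3)/4


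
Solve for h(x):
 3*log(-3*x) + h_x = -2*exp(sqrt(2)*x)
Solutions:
 h(x) = C1 - 3*x*log(-x) + 3*x*(1 - log(3)) - sqrt(2)*exp(sqrt(2)*x)


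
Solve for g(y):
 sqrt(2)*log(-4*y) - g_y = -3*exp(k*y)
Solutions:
 g(y) = C1 + sqrt(2)*y*log(-y) + sqrt(2)*y*(-1 + 2*log(2)) + Piecewise((3*exp(k*y)/k, Ne(k, 0)), (3*y, True))


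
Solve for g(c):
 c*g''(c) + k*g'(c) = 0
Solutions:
 g(c) = C1 + c^(1 - re(k))*(C2*sin(log(c)*Abs(im(k))) + C3*cos(log(c)*im(k)))


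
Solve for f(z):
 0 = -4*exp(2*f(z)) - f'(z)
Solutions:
 f(z) = log(-sqrt(-1/(C1 - 4*z))) - log(2)/2
 f(z) = log(-1/(C1 - 4*z))/2 - log(2)/2


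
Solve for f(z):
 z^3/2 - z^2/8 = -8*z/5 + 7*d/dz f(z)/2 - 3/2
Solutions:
 f(z) = C1 + z^4/28 - z^3/84 + 8*z^2/35 + 3*z/7


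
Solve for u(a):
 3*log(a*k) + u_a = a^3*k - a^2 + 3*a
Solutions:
 u(a) = C1 + a^4*k/4 - a^3/3 + 3*a^2/2 - 3*a*log(a*k) + 3*a


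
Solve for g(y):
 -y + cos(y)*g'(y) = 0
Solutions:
 g(y) = C1 + Integral(y/cos(y), y)


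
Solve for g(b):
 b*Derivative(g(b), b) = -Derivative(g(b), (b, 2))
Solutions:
 g(b) = C1 + C2*erf(sqrt(2)*b/2)


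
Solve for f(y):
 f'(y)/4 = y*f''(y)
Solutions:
 f(y) = C1 + C2*y^(5/4)


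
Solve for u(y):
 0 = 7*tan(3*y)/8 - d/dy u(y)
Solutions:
 u(y) = C1 - 7*log(cos(3*y))/24


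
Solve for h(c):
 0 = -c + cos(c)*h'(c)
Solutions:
 h(c) = C1 + Integral(c/cos(c), c)


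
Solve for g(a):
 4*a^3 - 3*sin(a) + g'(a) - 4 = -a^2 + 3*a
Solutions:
 g(a) = C1 - a^4 - a^3/3 + 3*a^2/2 + 4*a - 3*cos(a)


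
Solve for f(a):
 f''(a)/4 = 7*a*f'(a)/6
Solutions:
 f(a) = C1 + C2*erfi(sqrt(21)*a/3)


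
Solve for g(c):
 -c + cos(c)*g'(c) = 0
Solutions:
 g(c) = C1 + Integral(c/cos(c), c)


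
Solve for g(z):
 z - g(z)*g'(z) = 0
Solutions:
 g(z) = -sqrt(C1 + z^2)
 g(z) = sqrt(C1 + z^2)


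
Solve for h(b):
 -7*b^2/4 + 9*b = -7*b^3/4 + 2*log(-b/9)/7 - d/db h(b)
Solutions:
 h(b) = C1 - 7*b^4/16 + 7*b^3/12 - 9*b^2/2 + 2*b*log(-b)/7 + 2*b*(-2*log(3) - 1)/7


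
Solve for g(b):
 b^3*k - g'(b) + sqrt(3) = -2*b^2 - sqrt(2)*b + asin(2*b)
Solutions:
 g(b) = C1 + b^4*k/4 + 2*b^3/3 + sqrt(2)*b^2/2 - b*asin(2*b) + sqrt(3)*b - sqrt(1 - 4*b^2)/2


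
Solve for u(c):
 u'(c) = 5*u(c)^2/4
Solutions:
 u(c) = -4/(C1 + 5*c)


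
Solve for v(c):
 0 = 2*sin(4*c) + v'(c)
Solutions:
 v(c) = C1 + cos(4*c)/2


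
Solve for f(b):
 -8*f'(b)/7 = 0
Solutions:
 f(b) = C1


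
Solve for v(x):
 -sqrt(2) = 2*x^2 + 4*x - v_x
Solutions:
 v(x) = C1 + 2*x^3/3 + 2*x^2 + sqrt(2)*x


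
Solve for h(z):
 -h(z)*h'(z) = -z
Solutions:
 h(z) = -sqrt(C1 + z^2)
 h(z) = sqrt(C1 + z^2)


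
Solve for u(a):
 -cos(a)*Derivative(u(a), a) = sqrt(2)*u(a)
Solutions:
 u(a) = C1*(sin(a) - 1)^(sqrt(2)/2)/(sin(a) + 1)^(sqrt(2)/2)


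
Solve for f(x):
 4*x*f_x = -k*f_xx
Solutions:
 f(x) = C1 + C2*sqrt(k)*erf(sqrt(2)*x*sqrt(1/k))


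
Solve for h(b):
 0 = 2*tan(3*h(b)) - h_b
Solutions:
 h(b) = -asin(C1*exp(6*b))/3 + pi/3
 h(b) = asin(C1*exp(6*b))/3


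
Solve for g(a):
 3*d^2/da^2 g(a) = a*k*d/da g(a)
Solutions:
 g(a) = Piecewise((-sqrt(6)*sqrt(pi)*C1*erf(sqrt(6)*a*sqrt(-k)/6)/(2*sqrt(-k)) - C2, (k > 0) | (k < 0)), (-C1*a - C2, True))


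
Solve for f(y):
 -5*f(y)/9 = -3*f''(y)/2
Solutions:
 f(y) = C1*exp(-sqrt(30)*y/9) + C2*exp(sqrt(30)*y/9)


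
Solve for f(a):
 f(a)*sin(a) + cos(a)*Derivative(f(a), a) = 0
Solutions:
 f(a) = C1*cos(a)


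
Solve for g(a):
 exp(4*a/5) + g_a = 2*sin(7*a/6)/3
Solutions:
 g(a) = C1 - 5*exp(4*a/5)/4 - 4*cos(7*a/6)/7


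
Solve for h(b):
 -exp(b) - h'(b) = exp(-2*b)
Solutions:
 h(b) = C1 - exp(b) + exp(-2*b)/2


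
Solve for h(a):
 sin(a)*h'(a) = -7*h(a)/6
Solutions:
 h(a) = C1*(cos(a) + 1)^(7/12)/(cos(a) - 1)^(7/12)


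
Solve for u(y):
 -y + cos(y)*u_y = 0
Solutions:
 u(y) = C1 + Integral(y/cos(y), y)


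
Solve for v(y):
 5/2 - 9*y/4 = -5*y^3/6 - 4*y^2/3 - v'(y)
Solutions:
 v(y) = C1 - 5*y^4/24 - 4*y^3/9 + 9*y^2/8 - 5*y/2


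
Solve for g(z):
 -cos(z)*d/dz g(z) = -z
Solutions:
 g(z) = C1 + Integral(z/cos(z), z)


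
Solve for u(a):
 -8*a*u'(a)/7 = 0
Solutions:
 u(a) = C1


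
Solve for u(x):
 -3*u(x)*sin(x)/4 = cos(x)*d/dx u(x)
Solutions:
 u(x) = C1*cos(x)^(3/4)


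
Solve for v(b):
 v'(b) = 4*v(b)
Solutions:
 v(b) = C1*exp(4*b)


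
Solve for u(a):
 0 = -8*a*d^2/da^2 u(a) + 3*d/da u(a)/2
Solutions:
 u(a) = C1 + C2*a^(19/16)


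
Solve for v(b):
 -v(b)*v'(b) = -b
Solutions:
 v(b) = -sqrt(C1 + b^2)
 v(b) = sqrt(C1 + b^2)


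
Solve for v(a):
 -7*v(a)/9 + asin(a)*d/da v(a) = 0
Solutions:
 v(a) = C1*exp(7*Integral(1/asin(a), a)/9)


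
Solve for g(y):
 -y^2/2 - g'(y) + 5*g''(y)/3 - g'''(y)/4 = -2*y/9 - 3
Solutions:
 g(y) = C1 + C2*exp(2*y/3) + C3*exp(6*y) - y^3/6 - 13*y^2/18 + 91*y/108


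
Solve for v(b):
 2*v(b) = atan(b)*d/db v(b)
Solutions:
 v(b) = C1*exp(2*Integral(1/atan(b), b))


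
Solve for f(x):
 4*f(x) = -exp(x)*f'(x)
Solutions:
 f(x) = C1*exp(4*exp(-x))


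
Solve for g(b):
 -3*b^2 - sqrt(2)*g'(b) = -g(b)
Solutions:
 g(b) = C1*exp(sqrt(2)*b/2) + 3*b^2 + 6*sqrt(2)*b + 12


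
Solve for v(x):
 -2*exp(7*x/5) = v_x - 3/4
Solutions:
 v(x) = C1 + 3*x/4 - 10*exp(7*x/5)/7


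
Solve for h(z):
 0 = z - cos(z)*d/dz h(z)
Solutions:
 h(z) = C1 + Integral(z/cos(z), z)


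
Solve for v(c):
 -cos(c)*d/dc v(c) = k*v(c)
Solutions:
 v(c) = C1*exp(k*(log(sin(c) - 1) - log(sin(c) + 1))/2)


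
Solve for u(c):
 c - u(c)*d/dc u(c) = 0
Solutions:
 u(c) = -sqrt(C1 + c^2)
 u(c) = sqrt(C1 + c^2)


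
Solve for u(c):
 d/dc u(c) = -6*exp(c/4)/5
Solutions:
 u(c) = C1 - 24*exp(c/4)/5


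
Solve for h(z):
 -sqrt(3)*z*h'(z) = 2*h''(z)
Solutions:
 h(z) = C1 + C2*erf(3^(1/4)*z/2)


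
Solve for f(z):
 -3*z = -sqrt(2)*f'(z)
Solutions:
 f(z) = C1 + 3*sqrt(2)*z^2/4


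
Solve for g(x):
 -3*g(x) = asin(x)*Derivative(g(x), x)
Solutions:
 g(x) = C1*exp(-3*Integral(1/asin(x), x))


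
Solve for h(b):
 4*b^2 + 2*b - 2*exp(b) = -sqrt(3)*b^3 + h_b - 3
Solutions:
 h(b) = C1 + sqrt(3)*b^4/4 + 4*b^3/3 + b^2 + 3*b - 2*exp(b)


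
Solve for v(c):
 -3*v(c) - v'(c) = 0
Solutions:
 v(c) = C1*exp(-3*c)


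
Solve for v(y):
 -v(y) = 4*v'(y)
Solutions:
 v(y) = C1*exp(-y/4)


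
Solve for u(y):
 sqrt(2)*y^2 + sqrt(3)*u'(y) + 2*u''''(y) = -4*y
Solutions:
 u(y) = C1 + C4*exp(-2^(2/3)*3^(1/6)*y/2) - sqrt(6)*y^3/9 - 2*sqrt(3)*y^2/3 + (C2*sin(6^(2/3)*y/4) + C3*cos(6^(2/3)*y/4))*exp(2^(2/3)*3^(1/6)*y/4)


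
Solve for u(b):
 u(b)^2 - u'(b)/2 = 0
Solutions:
 u(b) = -1/(C1 + 2*b)


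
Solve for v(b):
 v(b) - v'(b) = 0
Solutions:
 v(b) = C1*exp(b)


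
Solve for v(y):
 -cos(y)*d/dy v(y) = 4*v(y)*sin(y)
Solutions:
 v(y) = C1*cos(y)^4


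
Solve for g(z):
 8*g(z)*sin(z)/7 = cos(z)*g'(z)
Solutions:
 g(z) = C1/cos(z)^(8/7)


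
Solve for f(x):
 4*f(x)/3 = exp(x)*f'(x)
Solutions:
 f(x) = C1*exp(-4*exp(-x)/3)


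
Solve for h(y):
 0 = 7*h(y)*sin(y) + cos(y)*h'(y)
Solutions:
 h(y) = C1*cos(y)^7


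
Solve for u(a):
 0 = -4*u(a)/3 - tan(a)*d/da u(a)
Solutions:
 u(a) = C1/sin(a)^(4/3)


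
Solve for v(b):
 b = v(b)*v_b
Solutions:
 v(b) = -sqrt(C1 + b^2)
 v(b) = sqrt(C1 + b^2)


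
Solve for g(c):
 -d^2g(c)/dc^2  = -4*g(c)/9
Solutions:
 g(c) = C1*exp(-2*c/3) + C2*exp(2*c/3)


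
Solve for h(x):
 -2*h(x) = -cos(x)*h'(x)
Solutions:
 h(x) = C1*(sin(x) + 1)/(sin(x) - 1)


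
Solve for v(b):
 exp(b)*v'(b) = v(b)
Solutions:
 v(b) = C1*exp(-exp(-b))


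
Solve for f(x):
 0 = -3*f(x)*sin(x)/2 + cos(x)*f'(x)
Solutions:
 f(x) = C1/cos(x)^(3/2)


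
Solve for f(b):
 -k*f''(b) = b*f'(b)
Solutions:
 f(b) = C1 + C2*sqrt(k)*erf(sqrt(2)*b*sqrt(1/k)/2)


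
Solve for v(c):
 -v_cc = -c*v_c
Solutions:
 v(c) = C1 + C2*erfi(sqrt(2)*c/2)


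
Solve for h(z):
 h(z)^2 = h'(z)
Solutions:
 h(z) = -1/(C1 + z)


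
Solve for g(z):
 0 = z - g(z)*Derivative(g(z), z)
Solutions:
 g(z) = -sqrt(C1 + z^2)
 g(z) = sqrt(C1 + z^2)


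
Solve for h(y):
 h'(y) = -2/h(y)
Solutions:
 h(y) = -sqrt(C1 - 4*y)
 h(y) = sqrt(C1 - 4*y)


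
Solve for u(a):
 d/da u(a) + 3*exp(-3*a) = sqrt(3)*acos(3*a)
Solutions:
 u(a) = C1 + sqrt(3)*a*acos(3*a) - sqrt(3)*sqrt(1 - 9*a^2)/3 + exp(-3*a)


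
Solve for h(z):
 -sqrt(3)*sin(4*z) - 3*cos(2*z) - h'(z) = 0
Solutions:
 h(z) = C1 - 3*sin(2*z)/2 + sqrt(3)*cos(4*z)/4


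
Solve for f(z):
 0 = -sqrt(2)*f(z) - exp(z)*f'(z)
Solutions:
 f(z) = C1*exp(sqrt(2)*exp(-z))
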